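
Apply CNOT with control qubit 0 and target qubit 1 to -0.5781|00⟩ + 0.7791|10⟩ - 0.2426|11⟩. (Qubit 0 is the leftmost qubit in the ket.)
-0.5781|00⟩ - 0.2426|10⟩ + 0.7791|11⟩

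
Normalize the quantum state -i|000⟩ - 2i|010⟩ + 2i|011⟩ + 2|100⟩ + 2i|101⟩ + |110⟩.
-0.2357i|000⟩ - 0.4714i|010⟩ + 0.4714i|011⟩ + 0.4714|100⟩ + 0.4714i|101⟩ + 0.2357|110⟩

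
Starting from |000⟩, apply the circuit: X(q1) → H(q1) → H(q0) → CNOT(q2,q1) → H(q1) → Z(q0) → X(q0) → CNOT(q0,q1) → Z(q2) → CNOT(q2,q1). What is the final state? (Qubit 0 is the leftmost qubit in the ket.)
-1/√2|010⟩ + 1/√2|100⟩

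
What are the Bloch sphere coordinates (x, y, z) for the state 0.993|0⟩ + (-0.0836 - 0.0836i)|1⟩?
(-0.166, -0.166, 0.9721)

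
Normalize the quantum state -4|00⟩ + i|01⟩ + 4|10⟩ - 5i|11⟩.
-0.5252|00⟩ + 0.1313i|01⟩ + 0.5252|10⟩ - 0.6565i|11⟩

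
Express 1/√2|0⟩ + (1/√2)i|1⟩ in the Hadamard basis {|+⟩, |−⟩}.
(1/2 + (1/2)i)|+⟩ + (1/2 - (1/2)i)|−⟩

With |ψ⟩ = α|0⟩ + β|1⟩, the Hadamard-basis coefficients are ⟨+|ψ⟩ = (α + β)/√2 and ⟨−|ψ⟩ = (α − β)/√2.
Here α = 1/√2, β = (1/√2)i: (α + β)/√2 = (1/2 + (1/2)i), (α − β)/√2 = (1/2 - (1/2)i).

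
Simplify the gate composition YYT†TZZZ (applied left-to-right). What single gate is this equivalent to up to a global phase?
Z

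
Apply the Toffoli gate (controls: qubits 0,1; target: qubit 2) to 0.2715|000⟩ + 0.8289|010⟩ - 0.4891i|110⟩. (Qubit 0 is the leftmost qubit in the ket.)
0.2715|000⟩ + 0.8289|010⟩ - 0.4891i|111⟩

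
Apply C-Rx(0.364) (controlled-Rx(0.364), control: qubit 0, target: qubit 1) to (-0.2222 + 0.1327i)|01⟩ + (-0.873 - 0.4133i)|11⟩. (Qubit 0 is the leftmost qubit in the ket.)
(-0.2222 + 0.1327i)|01⟩ + (-0.07481 + 0.158i)|10⟩ + (-0.8586 - 0.4065i)|11⟩

C-Rx(0.364) leaves the control-|0⟩ kets |00⟩, |01⟩ unchanged and applies Rx(0.364) to qubit 1 on the control-|1⟩ pair (|10⟩, |11⟩).
Rx(0.364) = [[cos(θ/2), −i·sin(θ/2)], [−i·sin(θ/2), cos(θ/2)]]; θ = 0.364, cos(θ/2) ≈ 0.983484, sin(θ/2) ≈ 0.180997.
With a = amp(|10⟩) = 0 and b = amp(|11⟩) = (-0.873 - 0.4133i):
new amp(|10⟩) = (0.983484)·a + (-0.180997i)·b = (-0.07481 + 0.158i)
new amp(|11⟩) = (-0.180997i)·a + (0.983484)·b = (-0.8586 - 0.4065i)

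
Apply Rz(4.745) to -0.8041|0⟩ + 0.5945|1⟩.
(0.5778 + 0.5592i)|0⟩ + (-0.4272 + 0.4135i)|1⟩

Rz(4.745) = [[e^(−iθ/2), 0], [0, e^(iθ/2)]] with e^(±iθ/2) = cos(θ/2) ± i·sin(θ/2); θ = 4.745, cos(θ/2) ≈ -0.718542, sin(θ/2) ≈ 0.695484.
With a = amp(|0⟩) = -0.8041 and b = amp(|1⟩) = 0.5945:
new amp(|0⟩) = (-0.718542 - 0.695484i)·a = (0.5778 + 0.5592i)
new amp(|1⟩) = (-0.718542 + 0.695484i)·b = (-0.4272 + 0.4135i)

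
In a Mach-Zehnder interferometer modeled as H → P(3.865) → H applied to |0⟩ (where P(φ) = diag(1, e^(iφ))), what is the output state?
(0.1252 - 0.331i)|0⟩ + (0.8748 + 0.331i)|1⟩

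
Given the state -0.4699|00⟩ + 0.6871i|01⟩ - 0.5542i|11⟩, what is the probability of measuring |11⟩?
0.3071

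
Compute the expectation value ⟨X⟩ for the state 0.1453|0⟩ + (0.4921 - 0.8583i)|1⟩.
0.143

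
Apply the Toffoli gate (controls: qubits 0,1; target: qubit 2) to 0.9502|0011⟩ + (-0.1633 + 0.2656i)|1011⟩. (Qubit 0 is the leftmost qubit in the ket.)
0.9502|0011⟩ + (-0.1633 + 0.2656i)|1011⟩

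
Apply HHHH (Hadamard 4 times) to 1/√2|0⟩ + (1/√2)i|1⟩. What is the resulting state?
1/√2|0⟩ + (1/√2)i|1⟩

H² = I, so an even number of Hadamards cancels: H^4 = I and the state is unchanged.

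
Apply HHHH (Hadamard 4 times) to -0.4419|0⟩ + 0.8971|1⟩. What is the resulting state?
-0.4419|0⟩ + 0.8971|1⟩

H² = I, so an even number of Hadamards cancels: H^4 = I and the state is unchanged.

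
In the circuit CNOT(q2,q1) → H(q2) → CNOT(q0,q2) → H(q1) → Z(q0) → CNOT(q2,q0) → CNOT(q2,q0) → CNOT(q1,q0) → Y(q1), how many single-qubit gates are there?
4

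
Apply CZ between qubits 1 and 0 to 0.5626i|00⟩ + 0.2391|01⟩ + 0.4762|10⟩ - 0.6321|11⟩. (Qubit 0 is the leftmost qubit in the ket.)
0.5626i|00⟩ + 0.2391|01⟩ + 0.4762|10⟩ + 0.6321|11⟩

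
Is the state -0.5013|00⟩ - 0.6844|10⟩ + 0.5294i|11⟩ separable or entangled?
Entangled

Writing the state as a|00⟩ + b|01⟩ + c|10⟩ + d|11⟩, it is a product state iff ad − bc = 0.
Here (a, b, c, d) = (-0.5013, 0, -0.6844, 0.5294i): ad − bc = (-0.5013)(0.5294i) − (0)(-0.6844) = -0.2654i ≠ 0, so the state is entangled.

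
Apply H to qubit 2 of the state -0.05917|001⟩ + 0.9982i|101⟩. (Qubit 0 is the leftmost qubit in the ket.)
-0.04184|000⟩ + 0.04184|001⟩ + 0.7058i|100⟩ - 0.7058i|101⟩

H on qubit 2 mixes each pair of kets that differ only in qubit 2: amplitudes (a, b) of (|…0…⟩, |…1…⟩) become ((a + b)/√2, (a − b)/√2). Kets absent from the input have amplitude 0.
(|000⟩, |001⟩): (a, b) = (0, -0.05917) → (-0.04184, 0.04184)
(|100⟩, |101⟩): (a, b) = (0, 0.9982i) → (0.7058i, -0.7058i)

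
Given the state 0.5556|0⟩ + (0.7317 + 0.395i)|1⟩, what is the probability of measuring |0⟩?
0.3087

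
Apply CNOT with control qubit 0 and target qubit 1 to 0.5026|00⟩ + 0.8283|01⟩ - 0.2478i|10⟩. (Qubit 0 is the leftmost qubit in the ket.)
0.5026|00⟩ + 0.8283|01⟩ - 0.2478i|11⟩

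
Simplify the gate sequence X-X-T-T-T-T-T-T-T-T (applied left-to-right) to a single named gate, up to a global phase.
I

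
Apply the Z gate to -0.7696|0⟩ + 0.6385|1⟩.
-0.7696|0⟩ - 0.6385|1⟩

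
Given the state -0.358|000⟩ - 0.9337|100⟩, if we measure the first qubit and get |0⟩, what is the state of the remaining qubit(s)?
-|00⟩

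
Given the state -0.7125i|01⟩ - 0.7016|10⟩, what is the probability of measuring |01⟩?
0.5077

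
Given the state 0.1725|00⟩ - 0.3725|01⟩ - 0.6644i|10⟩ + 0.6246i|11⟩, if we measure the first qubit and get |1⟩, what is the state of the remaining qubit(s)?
-0.7286i|0⟩ + 0.6849i|1⟩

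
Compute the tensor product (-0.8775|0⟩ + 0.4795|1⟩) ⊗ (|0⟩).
-0.8775|00⟩ + 0.4795|10⟩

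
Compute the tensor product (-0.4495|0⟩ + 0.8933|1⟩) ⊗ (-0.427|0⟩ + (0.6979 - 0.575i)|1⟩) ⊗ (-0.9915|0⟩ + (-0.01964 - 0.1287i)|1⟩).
-0.1903|000⟩ + (-0.00377 - 0.0247i)|001⟩ + (0.311 - 0.2563i)|010⟩ + (0.03943 + 0.0353i)|011⟩ + 0.3782|100⟩ + (0.007491 + 0.04909i)|101⟩ + (-0.6181 + 0.5093i)|110⟩ + (-0.07835 - 0.07015i)|111⟩

amp(|b₁b₂…⟩) = product of the factor amplitudes for bits b₁, b₂, …; only kets whose every factor amplitude is nonzero survive.
|000⟩: (-0.4495)(-0.427)(-0.9915) = -0.1903
|001⟩: (-0.4495)(-0.427)(-0.01964 - 0.1287i) = (-0.00377 - 0.0247i)
|010⟩: (-0.4495)(0.6979 - 0.575i)(-0.9915) = (0.311 - 0.2563i)
|011⟩: (-0.4495)(0.6979 - 0.575i)(-0.01964 - 0.1287i) = (0.03943 + 0.0353i)
|100⟩: (0.8933)(-0.427)(-0.9915) = 0.3782
|101⟩: (0.8933)(-0.427)(-0.01964 - 0.1287i) = (0.007491 + 0.04909i)
|110⟩: (0.8933)(0.6979 - 0.575i)(-0.9915) = (-0.6181 + 0.5093i)
|111⟩: (0.8933)(0.6979 - 0.575i)(-0.01964 - 0.1287i) = (-0.07835 - 0.07015i)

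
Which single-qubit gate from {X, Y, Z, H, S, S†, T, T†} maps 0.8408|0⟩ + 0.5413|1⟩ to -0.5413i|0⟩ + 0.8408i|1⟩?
Y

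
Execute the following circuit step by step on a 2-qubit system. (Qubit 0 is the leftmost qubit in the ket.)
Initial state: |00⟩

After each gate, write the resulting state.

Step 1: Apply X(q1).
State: |01⟩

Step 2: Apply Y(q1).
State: -i|00⟩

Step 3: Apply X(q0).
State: -i|10⟩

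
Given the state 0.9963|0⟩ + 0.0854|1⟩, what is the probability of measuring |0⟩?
0.9926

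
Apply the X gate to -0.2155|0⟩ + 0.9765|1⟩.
0.9765|0⟩ - 0.2155|1⟩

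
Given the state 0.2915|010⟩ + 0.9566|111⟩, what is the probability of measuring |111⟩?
0.9151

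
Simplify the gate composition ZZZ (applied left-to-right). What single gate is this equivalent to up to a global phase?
Z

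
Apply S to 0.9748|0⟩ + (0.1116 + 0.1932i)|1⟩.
0.9748|0⟩ + (-0.1932 + 0.1116i)|1⟩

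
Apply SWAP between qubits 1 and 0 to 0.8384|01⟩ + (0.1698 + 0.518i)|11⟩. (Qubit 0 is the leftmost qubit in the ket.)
0.8384|10⟩ + (0.1698 + 0.518i)|11⟩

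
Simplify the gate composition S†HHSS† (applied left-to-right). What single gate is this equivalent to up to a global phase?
S†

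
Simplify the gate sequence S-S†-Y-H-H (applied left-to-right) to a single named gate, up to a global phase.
Y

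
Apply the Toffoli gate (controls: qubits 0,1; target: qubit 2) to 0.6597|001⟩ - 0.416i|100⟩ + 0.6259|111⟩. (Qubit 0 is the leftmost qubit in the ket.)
0.6597|001⟩ - 0.416i|100⟩ + 0.6259|110⟩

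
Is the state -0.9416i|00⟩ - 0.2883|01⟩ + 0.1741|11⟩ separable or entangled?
Entangled

Writing the state as a|00⟩ + b|01⟩ + c|10⟩ + d|11⟩, it is a product state iff ad − bc = 0.
Here (a, b, c, d) = (-0.9416i, -0.2883, 0, 0.1741): ad − bc = (-0.9416i)(0.1741) − (-0.2883)(0) = -0.1639i ≠ 0, so the state is entangled.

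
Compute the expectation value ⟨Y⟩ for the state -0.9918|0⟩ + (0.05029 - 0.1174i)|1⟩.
0.2329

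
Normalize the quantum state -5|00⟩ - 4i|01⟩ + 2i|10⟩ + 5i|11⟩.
-0.5976|00⟩ - 0.4781i|01⟩ + 0.239i|10⟩ + 0.5976i|11⟩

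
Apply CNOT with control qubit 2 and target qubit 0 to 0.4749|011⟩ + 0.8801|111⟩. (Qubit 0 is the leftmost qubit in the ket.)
0.8801|011⟩ + 0.4749|111⟩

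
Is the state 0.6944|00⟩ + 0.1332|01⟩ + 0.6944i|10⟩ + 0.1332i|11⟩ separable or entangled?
Separable

Writing the state as a|00⟩ + b|01⟩ + c|10⟩ + d|11⟩, it is a product state iff ad − bc = 0.
Here (a, b, c, d) = (0.6944, 0.1332, 0.6944i, 0.1332i): ad − bc = (0.6944)(0.1332i) − (0.1332)(0.6944i) = 0, so the state is separable.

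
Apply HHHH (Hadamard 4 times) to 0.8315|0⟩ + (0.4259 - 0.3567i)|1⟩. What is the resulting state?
0.8315|0⟩ + (0.4259 - 0.3567i)|1⟩

H² = I, so an even number of Hadamards cancels: H^4 = I and the state is unchanged.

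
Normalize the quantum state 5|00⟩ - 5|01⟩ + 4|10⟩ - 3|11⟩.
1/√3|00⟩ - 1/√3|01⟩ + 0.4619|10⟩ - 0.3464|11⟩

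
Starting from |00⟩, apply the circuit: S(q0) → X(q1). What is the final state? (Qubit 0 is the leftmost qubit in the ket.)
|01⟩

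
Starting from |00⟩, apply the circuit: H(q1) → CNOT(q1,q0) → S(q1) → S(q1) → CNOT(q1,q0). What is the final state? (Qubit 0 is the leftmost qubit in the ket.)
1/√2|00⟩ - 1/√2|01⟩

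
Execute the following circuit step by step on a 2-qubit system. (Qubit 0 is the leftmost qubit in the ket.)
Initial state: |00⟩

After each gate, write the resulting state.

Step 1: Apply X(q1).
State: |01⟩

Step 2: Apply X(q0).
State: |11⟩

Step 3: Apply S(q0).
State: i|11⟩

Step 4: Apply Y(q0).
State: |01⟩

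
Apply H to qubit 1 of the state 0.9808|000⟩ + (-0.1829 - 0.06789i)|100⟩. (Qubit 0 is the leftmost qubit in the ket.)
0.6935|000⟩ + 0.6935|010⟩ + (-0.1293 - 0.04801i)|100⟩ + (-0.1293 - 0.04801i)|110⟩

H on qubit 1 mixes each pair of kets that differ only in qubit 1: amplitudes (a, b) of (|…0…⟩, |…1…⟩) become ((a + b)/√2, (a − b)/√2). Kets absent from the input have amplitude 0.
(|000⟩, |010⟩): (a, b) = (0.9808, 0) → (0.6935, 0.6935)
(|100⟩, |110⟩): (a, b) = ((-0.1829 - 0.06789i), 0) → ((-0.1293 - 0.04801i), (-0.1293 - 0.04801i))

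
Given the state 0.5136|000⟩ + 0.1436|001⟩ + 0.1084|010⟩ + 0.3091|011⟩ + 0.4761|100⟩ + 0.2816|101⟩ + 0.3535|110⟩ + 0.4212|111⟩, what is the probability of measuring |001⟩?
0.02062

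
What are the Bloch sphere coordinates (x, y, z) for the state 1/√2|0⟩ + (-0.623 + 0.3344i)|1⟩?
(-0.8811, 0.4729, 0.00004764)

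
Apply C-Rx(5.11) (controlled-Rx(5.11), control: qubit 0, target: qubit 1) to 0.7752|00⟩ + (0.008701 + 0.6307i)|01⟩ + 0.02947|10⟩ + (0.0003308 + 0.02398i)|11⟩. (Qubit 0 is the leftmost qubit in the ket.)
0.7752|00⟩ + (0.008701 + 0.6307i)|01⟩ + (-0.01127 - 0.0001831i)|10⟩ + (-0.0002755 - 0.03628i)|11⟩

C-Rx(5.11) leaves the control-|0⟩ kets |00⟩, |01⟩ unchanged and applies Rx(5.11) to qubit 1 on the control-|1⟩ pair (|10⟩, |11⟩).
Rx(5.11) = [[cos(θ/2), −i·sin(θ/2)], [−i·sin(θ/2), cos(θ/2)]]; θ = 5.11, cos(θ/2) ≈ -0.832832, sin(θ/2) ≈ 0.553526.
With a = amp(|10⟩) = 0.02947 and b = amp(|11⟩) = (0.0003308 + 0.02398i):
new amp(|10⟩) = (-0.832832)·a + (-0.553526i)·b = (-0.01127 - 0.0001831i)
new amp(|11⟩) = (-0.553526i)·a + (-0.832832)·b = (-0.0002755 - 0.03628i)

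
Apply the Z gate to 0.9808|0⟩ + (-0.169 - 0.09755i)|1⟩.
0.9808|0⟩ + (0.169 + 0.09755i)|1⟩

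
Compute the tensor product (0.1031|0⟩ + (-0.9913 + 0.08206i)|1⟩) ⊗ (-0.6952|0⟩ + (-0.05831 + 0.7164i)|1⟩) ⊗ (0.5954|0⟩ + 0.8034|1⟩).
-0.04268|000⟩ - 0.05758|001⟩ + (-0.003579 + 0.04398i)|010⟩ + (-0.00483 + 0.05934i)|011⟩ + (0.4103 - 0.03397i)|100⟩ + (0.5537 - 0.04583i)|101⟩ + (-0.0005865 - 0.4257i)|110⟩ + (-0.0007914 - 0.5744i)|111⟩

amp(|b₁b₂…⟩) = product of the factor amplitudes for bits b₁, b₂, …; only kets whose every factor amplitude is nonzero survive.
|000⟩: (0.1031)(-0.6952)(0.5954) = -0.04268
|001⟩: (0.1031)(-0.6952)(0.8034) = -0.05758
|010⟩: (0.1031)(-0.05831 + 0.7164i)(0.5954) = (-0.003579 + 0.04398i)
|011⟩: (0.1031)(-0.05831 + 0.7164i)(0.8034) = (-0.00483 + 0.05934i)
|100⟩: (-0.9913 + 0.08206i)(-0.6952)(0.5954) = (0.4103 - 0.03397i)
|101⟩: (-0.9913 + 0.08206i)(-0.6952)(0.8034) = (0.5537 - 0.04583i)
|110⟩: (-0.9913 + 0.08206i)(-0.05831 + 0.7164i)(0.5954) = (-0.0005865 - 0.4257i)
|111⟩: (-0.9913 + 0.08206i)(-0.05831 + 0.7164i)(0.8034) = (-0.0007914 - 0.5744i)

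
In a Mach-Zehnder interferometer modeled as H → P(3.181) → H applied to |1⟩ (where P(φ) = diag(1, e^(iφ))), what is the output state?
(0.9996 + 0.0197i)|0⟩ + (0.0003882 - 0.0197i)|1⟩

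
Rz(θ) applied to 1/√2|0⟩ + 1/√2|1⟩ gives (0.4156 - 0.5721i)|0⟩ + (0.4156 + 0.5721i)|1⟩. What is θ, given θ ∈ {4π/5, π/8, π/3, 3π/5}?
3π/5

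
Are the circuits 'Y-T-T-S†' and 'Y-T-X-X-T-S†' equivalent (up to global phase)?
Yes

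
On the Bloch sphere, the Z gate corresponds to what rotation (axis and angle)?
Rotation by π around the z-axis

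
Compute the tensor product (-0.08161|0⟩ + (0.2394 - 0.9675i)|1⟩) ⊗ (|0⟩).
-0.08161|00⟩ + (0.2394 - 0.9675i)|10⟩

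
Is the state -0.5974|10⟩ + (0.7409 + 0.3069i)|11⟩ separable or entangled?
Separable

Writing the state as a|00⟩ + b|01⟩ + c|10⟩ + d|11⟩, it is a product state iff ad − bc = 0.
Here (a, b, c, d) = (0, 0, -0.5974, (0.7409 + 0.3069i)): ad − bc = (0)(0.7409 + 0.3069i) − (0)(-0.5974) = 0, so the state is separable.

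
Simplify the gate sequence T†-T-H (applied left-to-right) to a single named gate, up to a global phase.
H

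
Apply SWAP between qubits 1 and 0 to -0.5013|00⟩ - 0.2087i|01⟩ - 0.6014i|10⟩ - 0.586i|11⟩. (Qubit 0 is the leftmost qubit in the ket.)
-0.5013|00⟩ - 0.6014i|01⟩ - 0.2087i|10⟩ - 0.586i|11⟩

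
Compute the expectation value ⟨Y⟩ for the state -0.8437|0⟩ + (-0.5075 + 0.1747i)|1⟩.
-0.2948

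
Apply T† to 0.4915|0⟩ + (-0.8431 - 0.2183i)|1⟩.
0.4915|0⟩ + (-0.7505 + 0.4418i)|1⟩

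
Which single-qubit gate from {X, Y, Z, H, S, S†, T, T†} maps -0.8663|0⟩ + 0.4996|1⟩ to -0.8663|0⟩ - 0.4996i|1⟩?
S†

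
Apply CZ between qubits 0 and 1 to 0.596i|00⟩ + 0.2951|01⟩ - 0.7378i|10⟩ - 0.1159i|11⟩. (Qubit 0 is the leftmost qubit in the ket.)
0.596i|00⟩ + 0.2951|01⟩ - 0.7378i|10⟩ + 0.1159i|11⟩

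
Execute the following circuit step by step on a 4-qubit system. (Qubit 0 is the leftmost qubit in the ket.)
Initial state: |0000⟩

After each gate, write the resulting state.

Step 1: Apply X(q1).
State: |0100⟩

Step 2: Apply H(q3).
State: 1/√2|0100⟩ + 1/√2|0101⟩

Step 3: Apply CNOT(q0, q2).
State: 1/√2|0100⟩ + 1/√2|0101⟩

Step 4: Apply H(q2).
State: 1/2|0100⟩ + 1/2|0101⟩ + 1/2|0110⟩ + 1/2|0111⟩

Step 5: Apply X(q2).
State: 1/2|0100⟩ + 1/2|0101⟩ + 1/2|0110⟩ + 1/2|0111⟩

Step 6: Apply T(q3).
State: 1/2|0100⟩ + (1/√8 + (1/√8)i)|0101⟩ + 1/2|0110⟩ + (1/√8 + (1/√8)i)|0111⟩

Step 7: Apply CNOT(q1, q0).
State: 1/2|1100⟩ + (1/√8 + (1/√8)i)|1101⟩ + 1/2|1110⟩ + (1/√8 + (1/√8)i)|1111⟩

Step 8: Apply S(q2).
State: 1/2|1100⟩ + (1/√8 + (1/√8)i)|1101⟩ + (1/2)i|1110⟩ + (-1/√8 + (1/√8)i)|1111⟩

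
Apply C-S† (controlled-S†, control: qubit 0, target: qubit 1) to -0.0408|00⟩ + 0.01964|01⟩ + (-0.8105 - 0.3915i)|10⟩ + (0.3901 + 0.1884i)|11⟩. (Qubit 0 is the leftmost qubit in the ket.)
-0.0408|00⟩ + 0.01964|01⟩ + (-0.8105 - 0.3915i)|10⟩ + (0.1884 - 0.3901i)|11⟩

C-S† leaves the control-|0⟩ kets |00⟩, |01⟩ unchanged and applies S† to qubit 1 on the control-|1⟩ pair (|10⟩, |11⟩).
S† = [[1, 0], [0, -i]].
With a = amp(|10⟩) = (-0.8105 - 0.3915i) and b = amp(|11⟩) = (0.3901 + 0.1884i):
new amp(|10⟩) = (1)·a = (-0.8105 - 0.3915i)
new amp(|11⟩) = (-i)·b = (0.1884 - 0.3901i)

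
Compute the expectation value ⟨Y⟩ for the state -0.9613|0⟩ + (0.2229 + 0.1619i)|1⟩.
-0.3113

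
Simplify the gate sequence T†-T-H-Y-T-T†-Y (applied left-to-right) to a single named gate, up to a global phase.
H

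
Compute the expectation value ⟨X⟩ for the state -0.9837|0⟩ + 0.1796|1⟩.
-0.3533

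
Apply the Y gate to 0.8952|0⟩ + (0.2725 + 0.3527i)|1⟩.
(0.3527 - 0.2725i)|0⟩ + 0.8952i|1⟩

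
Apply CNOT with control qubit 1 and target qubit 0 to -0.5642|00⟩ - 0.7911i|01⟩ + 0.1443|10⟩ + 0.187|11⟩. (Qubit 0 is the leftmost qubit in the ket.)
-0.5642|00⟩ + 0.187|01⟩ + 0.1443|10⟩ - 0.7911i|11⟩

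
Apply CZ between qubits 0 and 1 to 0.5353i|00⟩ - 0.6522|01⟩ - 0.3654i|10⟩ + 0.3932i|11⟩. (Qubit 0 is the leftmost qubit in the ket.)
0.5353i|00⟩ - 0.6522|01⟩ - 0.3654i|10⟩ - 0.3932i|11⟩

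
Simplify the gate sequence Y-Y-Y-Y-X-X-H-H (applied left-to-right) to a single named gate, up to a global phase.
I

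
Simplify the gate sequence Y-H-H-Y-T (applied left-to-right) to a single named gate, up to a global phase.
T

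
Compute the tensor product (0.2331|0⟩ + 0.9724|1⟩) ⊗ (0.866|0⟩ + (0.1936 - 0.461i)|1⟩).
0.2019|00⟩ + (0.04513 - 0.1075i)|01⟩ + 0.8421|10⟩ + (0.1883 - 0.4483i)|11⟩

amp(|b₁b₂…⟩) = product of the factor amplitudes for bits b₁, b₂, …; only kets whose every factor amplitude is nonzero survive.
|00⟩: (0.2331)(0.866) = 0.2019
|01⟩: (0.2331)(0.1936 - 0.461i) = (0.04513 - 0.1075i)
|10⟩: (0.9724)(0.866) = 0.8421
|11⟩: (0.9724)(0.1936 - 0.461i) = (0.1883 - 0.4483i)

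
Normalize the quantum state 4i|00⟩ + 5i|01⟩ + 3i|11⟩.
0.5657i|00⟩ + (1/√2)i|01⟩ + 0.4243i|11⟩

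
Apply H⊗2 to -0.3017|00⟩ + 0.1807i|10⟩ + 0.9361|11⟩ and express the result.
(0.3172 + 0.09035i)|00⟩ + (-0.6189 + 0.09035i)|01⟩ + (-0.6189 - 0.09035i)|10⟩ + (0.3172 - 0.09035i)|11⟩

H⊗2 gives amp(|y⟩) = (1/2) Σ_x (−1)^(x·y) amp(|x⟩), where x·y is the number of positions in which both x and y have a 1.
|00⟩: (-0.3017 + 0.1807i + 0.9361)/2 = (0.3172 + 0.09035i)
|01⟩: (-0.3017 + 0.1807i - 0.9361)/2 = (-0.6189 + 0.09035i)
|10⟩: (-0.3017 - 0.1807i - 0.9361)/2 = (-0.6189 - 0.09035i)
|11⟩: (-0.3017 - 0.1807i + 0.9361)/2 = (0.3172 - 0.09035i)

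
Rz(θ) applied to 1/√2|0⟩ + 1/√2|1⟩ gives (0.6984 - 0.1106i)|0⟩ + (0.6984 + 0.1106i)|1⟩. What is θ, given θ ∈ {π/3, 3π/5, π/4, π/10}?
π/10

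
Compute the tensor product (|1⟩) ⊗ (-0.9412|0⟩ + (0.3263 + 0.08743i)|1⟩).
-0.9412|10⟩ + (0.3263 + 0.08743i)|11⟩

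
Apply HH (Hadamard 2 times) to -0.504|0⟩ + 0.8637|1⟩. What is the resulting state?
-0.504|0⟩ + 0.8637|1⟩

H² = I, so an even number of Hadamards cancels: H^2 = I and the state is unchanged.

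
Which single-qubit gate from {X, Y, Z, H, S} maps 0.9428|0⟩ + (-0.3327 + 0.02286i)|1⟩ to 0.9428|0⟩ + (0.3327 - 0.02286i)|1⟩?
Z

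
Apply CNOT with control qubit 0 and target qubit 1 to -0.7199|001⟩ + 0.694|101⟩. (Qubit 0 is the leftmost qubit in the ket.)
-0.7199|001⟩ + 0.694|111⟩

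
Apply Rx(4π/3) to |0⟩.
-1/2|0⟩ - 0.866i|1⟩

Rx(4π/3) = [[cos(θ/2), −i·sin(θ/2)], [−i·sin(θ/2), cos(θ/2)]]; θ = 4π/3, cos(θ/2) ≈ -0.5, sin(θ/2) ≈ 0.866025.
With a = amp(|0⟩) = 1 and b = amp(|1⟩) = 0:
new amp(|0⟩) = (-0.5)·a + (-0.866025i)·b = -1/2
new amp(|1⟩) = (-0.866025i)·a + (-0.5)·b = -0.866i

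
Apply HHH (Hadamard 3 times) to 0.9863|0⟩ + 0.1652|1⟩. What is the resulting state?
0.8142|0⟩ + 0.5806|1⟩

H² = I, so H^3 = H: a single Hadamard. With (a, b) = (0.9863, 0.1652), H gives ((a + b)/√2, (a − b)/√2) = (0.8142, 0.5806).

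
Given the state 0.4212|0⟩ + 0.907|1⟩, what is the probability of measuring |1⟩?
0.8226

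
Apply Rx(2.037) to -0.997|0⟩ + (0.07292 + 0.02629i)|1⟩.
(-0.5007 - 0.06208i)|0⟩ + (0.03826 + 0.8626i)|1⟩

Rx(2.037) = [[cos(θ/2), −i·sin(θ/2)], [−i·sin(θ/2), cos(θ/2)]]; θ = 2.037, cos(θ/2) ≈ 0.524644, sin(θ/2) ≈ 0.851322.
With a = amp(|0⟩) = -0.997 and b = amp(|1⟩) = (0.07292 + 0.02629i):
new amp(|0⟩) = (0.524644)·a + (-0.851322i)·b = (-0.5007 - 0.06208i)
new amp(|1⟩) = (-0.851322i)·a + (0.524644)·b = (0.03826 + 0.8626i)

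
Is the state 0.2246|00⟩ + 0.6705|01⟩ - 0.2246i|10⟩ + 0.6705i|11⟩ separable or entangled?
Entangled

Writing the state as a|00⟩ + b|01⟩ + c|10⟩ + d|11⟩, it is a product state iff ad − bc = 0.
Here (a, b, c, d) = (0.2246, 0.6705, -0.2246i, 0.6705i): ad − bc = (0.2246)(0.6705i) − (0.6705)(-0.2246i) = 0.3012i ≠ 0, so the state is entangled.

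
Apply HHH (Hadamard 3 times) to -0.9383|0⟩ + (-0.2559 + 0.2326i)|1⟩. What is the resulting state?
(-0.8444 + 0.1645i)|0⟩ + (-0.4825 - 0.1645i)|1⟩

H² = I, so H^3 = H: a single Hadamard. With (a, b) = (-0.9383, (-0.2559 + 0.2326i)), H gives ((a + b)/√2, (a − b)/√2) = ((-0.8444 + 0.1645i), (-0.4825 - 0.1645i)).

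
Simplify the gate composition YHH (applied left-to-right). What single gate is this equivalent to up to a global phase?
Y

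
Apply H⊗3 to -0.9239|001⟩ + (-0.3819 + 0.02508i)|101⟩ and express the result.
(-0.4617 + 0.008867i)|000⟩ + (0.4617 - 0.008867i)|001⟩ + (-0.4617 + 0.008867i)|010⟩ + (0.4617 - 0.008867i)|011⟩ + (-0.1916 - 0.008867i)|100⟩ + (0.1916 + 0.008867i)|101⟩ + (-0.1916 - 0.008867i)|110⟩ + (0.1916 + 0.008867i)|111⟩

H⊗3 gives amp(|y⟩) = (1/2√2) Σ_x (−1)^(x·y) amp(|x⟩), where x·y is the number of positions in which both x and y have a 1.
|000⟩: (-0.9239 + (-0.3819 + 0.02508i))/(2√2) = (-0.4617 + 0.008867i)
|001⟩: (0.9239 - (-0.3819 + 0.02508i))/(2√2) = (0.4617 - 0.008867i)
|010⟩: (-0.9239 + (-0.3819 + 0.02508i))/(2√2) = (-0.4617 + 0.008867i)
|011⟩: (0.9239 - (-0.3819 + 0.02508i))/(2√2) = (0.4617 - 0.008867i)
|100⟩: (-0.9239 - (-0.3819 + 0.02508i))/(2√2) = (-0.1916 - 0.008867i)
|101⟩: (0.9239 + (-0.3819 + 0.02508i))/(2√2) = (0.1916 + 0.008867i)
|110⟩: (-0.9239 - (-0.3819 + 0.02508i))/(2√2) = (-0.1916 - 0.008867i)
|111⟩: (0.9239 + (-0.3819 + 0.02508i))/(2√2) = (0.1916 + 0.008867i)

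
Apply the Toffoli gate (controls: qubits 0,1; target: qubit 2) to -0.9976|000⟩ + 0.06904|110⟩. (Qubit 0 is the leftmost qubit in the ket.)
-0.9976|000⟩ + 0.06904|111⟩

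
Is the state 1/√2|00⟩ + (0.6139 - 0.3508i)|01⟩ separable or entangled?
Separable

Writing the state as a|00⟩ + b|01⟩ + c|10⟩ + d|11⟩, it is a product state iff ad − bc = 0.
Here (a, b, c, d) = (1/√2, (0.6139 - 0.3508i), 0, 0): ad − bc = (1/√2)(0) − (0.6139 - 0.3508i)(0) = 0, so the state is separable.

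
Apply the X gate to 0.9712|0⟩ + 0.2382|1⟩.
0.2382|0⟩ + 0.9712|1⟩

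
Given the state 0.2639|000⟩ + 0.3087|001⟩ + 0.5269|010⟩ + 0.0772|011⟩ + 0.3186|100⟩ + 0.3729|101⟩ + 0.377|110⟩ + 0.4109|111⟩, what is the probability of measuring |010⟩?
0.2776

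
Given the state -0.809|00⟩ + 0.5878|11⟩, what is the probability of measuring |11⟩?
0.3455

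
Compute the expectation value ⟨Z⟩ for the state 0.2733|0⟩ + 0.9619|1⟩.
-0.8506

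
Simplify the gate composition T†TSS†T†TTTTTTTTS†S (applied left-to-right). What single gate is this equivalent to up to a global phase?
T†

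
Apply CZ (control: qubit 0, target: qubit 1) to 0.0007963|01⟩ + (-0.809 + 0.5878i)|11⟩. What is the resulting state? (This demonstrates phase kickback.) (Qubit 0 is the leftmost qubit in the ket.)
0.0007963|01⟩ + (0.809 - 0.5878i)|11⟩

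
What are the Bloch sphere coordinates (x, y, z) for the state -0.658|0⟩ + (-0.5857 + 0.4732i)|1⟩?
(0.7708, -0.6227, -0.134)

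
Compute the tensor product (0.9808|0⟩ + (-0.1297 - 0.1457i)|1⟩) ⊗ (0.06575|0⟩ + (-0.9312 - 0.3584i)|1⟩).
0.06449|00⟩ + (-0.9133 - 0.3515i)|01⟩ + (-0.008528 - 0.00958i)|10⟩ + (0.06856 + 0.1822i)|11⟩

amp(|b₁b₂…⟩) = product of the factor amplitudes for bits b₁, b₂, …; only kets whose every factor amplitude is nonzero survive.
|00⟩: (0.9808)(0.06575) = 0.06449
|01⟩: (0.9808)(-0.9312 - 0.3584i) = (-0.9133 - 0.3515i)
|10⟩: (-0.1297 - 0.1457i)(0.06575) = (-0.008528 - 0.00958i)
|11⟩: (-0.1297 - 0.1457i)(-0.9312 - 0.3584i) = (0.06856 + 0.1822i)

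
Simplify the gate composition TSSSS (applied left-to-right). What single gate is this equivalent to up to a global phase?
T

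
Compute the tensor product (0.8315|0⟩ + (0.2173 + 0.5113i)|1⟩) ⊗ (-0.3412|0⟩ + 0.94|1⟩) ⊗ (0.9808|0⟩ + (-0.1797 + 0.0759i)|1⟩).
-0.2783|000⟩ + (0.05098 - 0.02153i)|001⟩ + 0.7666|010⟩ + (-0.1405 + 0.05932i)|011⟩ + (-0.07272 - 0.1711i)|100⟩ + (0.02656 + 0.02572i)|101⟩ + (0.2003 + 0.4714i)|110⟩ + (-0.07319 - 0.07086i)|111⟩

amp(|b₁b₂…⟩) = product of the factor amplitudes for bits b₁, b₂, …; only kets whose every factor amplitude is nonzero survive.
|000⟩: (0.8315)(-0.3412)(0.9808) = -0.2783
|001⟩: (0.8315)(-0.3412)(-0.1797 + 0.0759i) = (0.05098 - 0.02153i)
|010⟩: (0.8315)(0.94)(0.9808) = 0.7666
|011⟩: (0.8315)(0.94)(-0.1797 + 0.0759i) = (-0.1405 + 0.05932i)
|100⟩: (0.2173 + 0.5113i)(-0.3412)(0.9808) = (-0.07272 - 0.1711i)
|101⟩: (0.2173 + 0.5113i)(-0.3412)(-0.1797 + 0.0759i) = (0.02656 + 0.02572i)
|110⟩: (0.2173 + 0.5113i)(0.94)(0.9808) = (0.2003 + 0.4714i)
|111⟩: (0.2173 + 0.5113i)(0.94)(-0.1797 + 0.0759i) = (-0.07319 - 0.07086i)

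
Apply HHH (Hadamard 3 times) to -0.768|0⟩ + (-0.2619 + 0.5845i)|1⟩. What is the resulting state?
(-0.7282 + 0.4133i)|0⟩ + (-0.3579 - 0.4133i)|1⟩

H² = I, so H^3 = H: a single Hadamard. With (a, b) = (-0.768, (-0.2619 + 0.5845i)), H gives ((a + b)/√2, (a − b)/√2) = ((-0.7282 + 0.4133i), (-0.3579 - 0.4133i)).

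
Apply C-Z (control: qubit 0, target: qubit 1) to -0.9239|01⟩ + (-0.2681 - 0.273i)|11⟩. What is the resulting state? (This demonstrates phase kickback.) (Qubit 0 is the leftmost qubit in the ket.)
-0.9239|01⟩ + (0.2681 + 0.273i)|11⟩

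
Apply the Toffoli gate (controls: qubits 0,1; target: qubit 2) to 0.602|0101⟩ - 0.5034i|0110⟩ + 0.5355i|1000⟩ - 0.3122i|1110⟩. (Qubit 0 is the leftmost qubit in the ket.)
0.602|0101⟩ - 0.5034i|0110⟩ + 0.5355i|1000⟩ - 0.3122i|1100⟩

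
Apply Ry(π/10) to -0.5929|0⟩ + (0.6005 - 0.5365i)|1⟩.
(-0.6795 + 0.08393i)|0⟩ + (0.5004 - 0.5299i)|1⟩

Ry(π/10) = [[cos(θ/2), −sin(θ/2)], [sin(θ/2), cos(θ/2)]]; θ = π/10, cos(θ/2) ≈ 0.987688, sin(θ/2) ≈ 0.156434.
With a = amp(|0⟩) = -0.5929 and b = amp(|1⟩) = (0.6005 - 0.5365i):
new amp(|0⟩) = (0.987688)·a + (-0.156434)·b = (-0.6795 + 0.08393i)
new amp(|1⟩) = (0.156434)·a + (0.987688)·b = (0.5004 - 0.5299i)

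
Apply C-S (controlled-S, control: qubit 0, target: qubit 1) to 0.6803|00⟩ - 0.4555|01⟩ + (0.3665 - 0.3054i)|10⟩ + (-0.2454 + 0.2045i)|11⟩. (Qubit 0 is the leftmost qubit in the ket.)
0.6803|00⟩ - 0.4555|01⟩ + (0.3665 - 0.3054i)|10⟩ + (-0.2045 - 0.2454i)|11⟩

C-S leaves the control-|0⟩ kets |00⟩, |01⟩ unchanged and applies S to qubit 1 on the control-|1⟩ pair (|10⟩, |11⟩).
S = [[1, 0], [0, i]].
With a = amp(|10⟩) = (0.3665 - 0.3054i) and b = amp(|11⟩) = (-0.2454 + 0.2045i):
new amp(|10⟩) = (1)·a = (0.3665 - 0.3054i)
new amp(|11⟩) = (i)·b = (-0.2045 - 0.2454i)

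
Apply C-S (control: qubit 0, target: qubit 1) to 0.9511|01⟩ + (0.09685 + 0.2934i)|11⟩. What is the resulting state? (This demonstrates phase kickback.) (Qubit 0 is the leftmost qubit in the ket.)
0.9511|01⟩ + (-0.2934 + 0.09685i)|11⟩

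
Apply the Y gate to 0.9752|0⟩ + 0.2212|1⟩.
-0.2212i|0⟩ + 0.9752i|1⟩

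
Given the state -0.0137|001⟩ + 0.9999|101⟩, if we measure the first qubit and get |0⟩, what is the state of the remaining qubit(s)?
-|01⟩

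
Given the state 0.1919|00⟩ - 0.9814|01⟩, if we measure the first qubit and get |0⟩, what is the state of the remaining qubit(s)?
0.1919|0⟩ - 0.9814|1⟩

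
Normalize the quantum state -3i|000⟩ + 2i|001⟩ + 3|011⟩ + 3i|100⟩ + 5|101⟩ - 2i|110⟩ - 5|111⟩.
-0.3254i|000⟩ + 0.2169i|001⟩ + 0.3254|011⟩ + 0.3254i|100⟩ + 0.5423|101⟩ - 0.2169i|110⟩ - 0.5423|111⟩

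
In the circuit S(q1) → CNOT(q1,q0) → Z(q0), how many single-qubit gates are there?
2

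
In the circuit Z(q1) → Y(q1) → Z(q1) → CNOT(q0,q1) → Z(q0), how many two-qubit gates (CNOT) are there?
1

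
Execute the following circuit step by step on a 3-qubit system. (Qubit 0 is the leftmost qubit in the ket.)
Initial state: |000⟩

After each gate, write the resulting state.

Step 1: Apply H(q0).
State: 1/√2|000⟩ + 1/√2|100⟩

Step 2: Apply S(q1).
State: 1/√2|000⟩ + 1/√2|100⟩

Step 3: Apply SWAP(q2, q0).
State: 1/√2|000⟩ + 1/√2|001⟩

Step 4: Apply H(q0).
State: 1/2|000⟩ + 1/2|001⟩ + 1/2|100⟩ + 1/2|101⟩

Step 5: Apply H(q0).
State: 1/√2|000⟩ + 1/√2|001⟩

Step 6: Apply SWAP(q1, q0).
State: 1/√2|000⟩ + 1/√2|001⟩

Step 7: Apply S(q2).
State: 1/√2|000⟩ + (1/√2)i|001⟩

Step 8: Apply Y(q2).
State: 1/√2|000⟩ + (1/√2)i|001⟩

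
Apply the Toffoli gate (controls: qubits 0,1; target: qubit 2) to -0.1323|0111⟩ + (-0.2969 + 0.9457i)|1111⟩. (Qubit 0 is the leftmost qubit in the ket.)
-0.1323|0111⟩ + (-0.2969 + 0.9457i)|1101⟩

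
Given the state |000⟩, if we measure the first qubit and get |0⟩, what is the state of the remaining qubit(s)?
|00⟩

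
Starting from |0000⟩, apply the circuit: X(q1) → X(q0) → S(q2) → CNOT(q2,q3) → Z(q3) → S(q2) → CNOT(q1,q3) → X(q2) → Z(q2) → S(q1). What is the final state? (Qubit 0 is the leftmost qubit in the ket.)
-i|1111⟩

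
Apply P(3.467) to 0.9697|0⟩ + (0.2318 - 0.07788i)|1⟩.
0.9697|0⟩ + (-0.2445 - 0.0003123i)|1⟩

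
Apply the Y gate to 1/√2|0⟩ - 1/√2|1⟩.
(1/√2)i|0⟩ + (1/√2)i|1⟩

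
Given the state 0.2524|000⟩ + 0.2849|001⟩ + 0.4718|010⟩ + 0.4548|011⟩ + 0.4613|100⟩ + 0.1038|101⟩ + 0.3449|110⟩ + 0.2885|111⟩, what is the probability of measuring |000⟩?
0.06371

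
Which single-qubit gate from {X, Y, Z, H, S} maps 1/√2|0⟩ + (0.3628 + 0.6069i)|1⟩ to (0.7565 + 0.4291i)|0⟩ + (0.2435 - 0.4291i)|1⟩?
H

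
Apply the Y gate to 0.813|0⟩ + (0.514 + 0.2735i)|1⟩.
(0.2735 - 0.514i)|0⟩ + 0.813i|1⟩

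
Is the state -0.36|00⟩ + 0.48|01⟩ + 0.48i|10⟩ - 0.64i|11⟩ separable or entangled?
Separable

Writing the state as a|00⟩ + b|01⟩ + c|10⟩ + d|11⟩, it is a product state iff ad − bc = 0.
Here (a, b, c, d) = (-0.36, 0.48, 0.48i, -0.64i): ad − bc = (-0.36)(-0.64i) − (0.48)(0.48i) = 0, so the state is separable.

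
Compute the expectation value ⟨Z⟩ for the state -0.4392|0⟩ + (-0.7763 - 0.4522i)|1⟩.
-0.6142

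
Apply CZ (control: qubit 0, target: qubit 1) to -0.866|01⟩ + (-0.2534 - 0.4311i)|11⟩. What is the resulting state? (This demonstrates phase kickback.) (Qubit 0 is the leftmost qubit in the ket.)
-0.866|01⟩ + (0.2534 + 0.4311i)|11⟩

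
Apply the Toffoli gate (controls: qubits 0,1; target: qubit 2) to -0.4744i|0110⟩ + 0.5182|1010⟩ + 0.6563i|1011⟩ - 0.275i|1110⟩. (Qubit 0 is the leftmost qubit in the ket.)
-0.4744i|0110⟩ + 0.5182|1010⟩ + 0.6563i|1011⟩ - 0.275i|1100⟩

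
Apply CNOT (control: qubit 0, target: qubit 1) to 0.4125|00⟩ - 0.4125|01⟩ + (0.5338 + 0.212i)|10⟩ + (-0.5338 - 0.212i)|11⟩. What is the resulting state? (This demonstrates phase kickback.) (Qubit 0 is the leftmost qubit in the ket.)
0.4125|00⟩ - 0.4125|01⟩ + (-0.5338 - 0.212i)|10⟩ + (0.5338 + 0.212i)|11⟩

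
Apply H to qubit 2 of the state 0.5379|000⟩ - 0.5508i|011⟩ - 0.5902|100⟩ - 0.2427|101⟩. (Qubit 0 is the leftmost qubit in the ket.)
0.3804|000⟩ + 0.3804|001⟩ - 0.3895i|010⟩ + 0.3895i|011⟩ - 0.5889|100⟩ - 0.2457|101⟩

H on qubit 2 mixes each pair of kets that differ only in qubit 2: amplitudes (a, b) of (|…0…⟩, |…1…⟩) become ((a + b)/√2, (a − b)/√2). Kets absent from the input have amplitude 0.
(|000⟩, |001⟩): (a, b) = (0.5379, 0) → (0.3804, 0.3804)
(|010⟩, |011⟩): (a, b) = (0, -0.5508i) → (-0.3895i, 0.3895i)
(|100⟩, |101⟩): (a, b) = (-0.5902, -0.2427) → (-0.5889, -0.2457)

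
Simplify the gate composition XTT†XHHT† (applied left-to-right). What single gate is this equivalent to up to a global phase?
T†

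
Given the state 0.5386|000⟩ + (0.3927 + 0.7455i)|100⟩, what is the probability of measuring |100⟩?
0.71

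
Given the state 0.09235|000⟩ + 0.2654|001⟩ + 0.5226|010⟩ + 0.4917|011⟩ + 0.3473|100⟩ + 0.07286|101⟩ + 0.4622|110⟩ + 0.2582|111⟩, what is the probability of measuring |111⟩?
0.06667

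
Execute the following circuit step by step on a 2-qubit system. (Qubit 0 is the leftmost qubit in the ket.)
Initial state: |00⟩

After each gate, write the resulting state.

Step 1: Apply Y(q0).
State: i|10⟩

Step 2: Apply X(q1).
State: i|11⟩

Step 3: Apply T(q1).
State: (-1/√2 + (1/√2)i)|11⟩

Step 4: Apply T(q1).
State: -|11⟩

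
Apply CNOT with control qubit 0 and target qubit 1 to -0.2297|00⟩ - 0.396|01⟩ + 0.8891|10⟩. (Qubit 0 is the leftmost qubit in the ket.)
-0.2297|00⟩ - 0.396|01⟩ + 0.8891|11⟩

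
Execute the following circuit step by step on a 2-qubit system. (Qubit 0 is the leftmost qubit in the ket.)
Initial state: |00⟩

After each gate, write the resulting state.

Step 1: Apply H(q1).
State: 1/√2|00⟩ + 1/√2|01⟩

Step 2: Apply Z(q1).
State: 1/√2|00⟩ - 1/√2|01⟩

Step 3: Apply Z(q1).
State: 1/√2|00⟩ + 1/√2|01⟩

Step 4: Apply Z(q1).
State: 1/√2|00⟩ - 1/√2|01⟩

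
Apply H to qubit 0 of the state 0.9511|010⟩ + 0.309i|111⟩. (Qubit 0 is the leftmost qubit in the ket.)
0.6725|010⟩ + 0.2185i|011⟩ + 0.6725|110⟩ - 0.2185i|111⟩

H on qubit 0 mixes each pair of kets that differ only in qubit 0: amplitudes (a, b) of (|…0…⟩, |…1…⟩) become ((a + b)/√2, (a − b)/√2). Kets absent from the input have amplitude 0.
(|010⟩, |110⟩): (a, b) = (0.9511, 0) → (0.6725, 0.6725)
(|011⟩, |111⟩): (a, b) = (0, 0.309i) → (0.2185i, -0.2185i)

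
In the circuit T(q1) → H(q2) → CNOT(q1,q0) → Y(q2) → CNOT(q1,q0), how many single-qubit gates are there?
3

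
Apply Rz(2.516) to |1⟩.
(0.3077 + 0.9515i)|1⟩

Rz(2.516) = [[e^(−iθ/2), 0], [0, e^(iθ/2)]] with e^(±iθ/2) = cos(θ/2) ± i·sin(θ/2); θ = 2.516, cos(θ/2) ≈ 0.30772, sin(θ/2) ≈ 0.951477.
With a = amp(|0⟩) = 0 and b = amp(|1⟩) = 1:
new amp(|0⟩) = (0.30772 - 0.951477i)·a = 0
new amp(|1⟩) = (0.30772 + 0.951477i)·b = (0.3077 + 0.9515i)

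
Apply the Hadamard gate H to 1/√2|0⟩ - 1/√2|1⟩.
|1⟩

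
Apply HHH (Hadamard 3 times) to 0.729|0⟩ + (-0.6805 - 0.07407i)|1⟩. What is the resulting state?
(0.03429 - 0.05238i)|0⟩ + (0.9967 + 0.05238i)|1⟩

H² = I, so H^3 = H: a single Hadamard. With (a, b) = (0.729, (-0.6805 - 0.07407i)), H gives ((a + b)/√2, (a − b)/√2) = ((0.03429 - 0.05238i), (0.9967 + 0.05238i)).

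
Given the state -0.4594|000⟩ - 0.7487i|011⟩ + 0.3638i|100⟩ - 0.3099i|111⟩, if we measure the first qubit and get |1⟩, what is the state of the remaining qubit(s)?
0.7612i|00⟩ - 0.6485i|11⟩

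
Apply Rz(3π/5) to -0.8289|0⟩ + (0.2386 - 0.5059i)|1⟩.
(-0.4872 + 0.6706i)|0⟩ + (0.5495 - 0.1043i)|1⟩

Rz(3π/5) = [[e^(−iθ/2), 0], [0, e^(iθ/2)]] with e^(±iθ/2) = cos(θ/2) ± i·sin(θ/2); θ = 3π/5, cos(θ/2) ≈ 0.587785, sin(θ/2) ≈ 0.809017.
With a = amp(|0⟩) = -0.8289 and b = amp(|1⟩) = (0.2386 - 0.5059i):
new amp(|0⟩) = (0.587785 - 0.809017i)·a = (-0.4872 + 0.6706i)
new amp(|1⟩) = (0.587785 + 0.809017i)·b = (0.5495 - 0.1043i)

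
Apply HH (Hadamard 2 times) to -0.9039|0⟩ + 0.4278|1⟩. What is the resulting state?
-0.9039|0⟩ + 0.4278|1⟩

H² = I, so an even number of Hadamards cancels: H^2 = I and the state is unchanged.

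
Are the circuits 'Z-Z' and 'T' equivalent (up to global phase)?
No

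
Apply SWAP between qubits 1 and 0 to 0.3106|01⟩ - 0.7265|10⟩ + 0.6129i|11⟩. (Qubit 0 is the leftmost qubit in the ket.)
-0.7265|01⟩ + 0.3106|10⟩ + 0.6129i|11⟩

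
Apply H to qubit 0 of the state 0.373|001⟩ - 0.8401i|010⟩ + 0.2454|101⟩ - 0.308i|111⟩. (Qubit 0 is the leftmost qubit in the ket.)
0.4373|001⟩ - 0.594i|010⟩ - 0.2178i|011⟩ + 0.09023|101⟩ - 0.594i|110⟩ + 0.2178i|111⟩

H on qubit 0 mixes each pair of kets that differ only in qubit 0: amplitudes (a, b) of (|…0…⟩, |…1…⟩) become ((a + b)/√2, (a − b)/√2). Kets absent from the input have amplitude 0.
(|001⟩, |101⟩): (a, b) = (0.373, 0.2454) → (0.4373, 0.09023)
(|010⟩, |110⟩): (a, b) = (-0.8401i, 0) → (-0.594i, -0.594i)
(|011⟩, |111⟩): (a, b) = (0, -0.308i) → (-0.2178i, 0.2178i)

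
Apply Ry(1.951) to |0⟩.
0.5608|0⟩ + 0.828|1⟩

Ry(1.951) = [[cos(θ/2), −sin(θ/2)], [sin(θ/2), cos(θ/2)]]; θ = 1.951, cos(θ/2) ≈ 0.560754, sin(θ/2) ≈ 0.827982.
With a = amp(|0⟩) = 1 and b = amp(|1⟩) = 0:
new amp(|0⟩) = (0.560754)·a + (-0.827982)·b = 0.5608
new amp(|1⟩) = (0.827982)·a + (0.560754)·b = 0.828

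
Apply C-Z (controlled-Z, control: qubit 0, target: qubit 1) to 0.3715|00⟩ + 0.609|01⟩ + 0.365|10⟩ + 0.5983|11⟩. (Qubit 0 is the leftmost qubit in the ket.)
0.3715|00⟩ + 0.609|01⟩ + 0.365|10⟩ - 0.5983|11⟩

C-Z leaves the control-|0⟩ kets |00⟩, |01⟩ unchanged and applies Z to qubit 1 on the control-|1⟩ pair (|10⟩, |11⟩).
Z = [[1, 0], [0, -1]].
With a = amp(|10⟩) = 0.365 and b = amp(|11⟩) = 0.5983:
new amp(|10⟩) = (1)·a = 0.365
new amp(|11⟩) = (-1)·b = -0.5983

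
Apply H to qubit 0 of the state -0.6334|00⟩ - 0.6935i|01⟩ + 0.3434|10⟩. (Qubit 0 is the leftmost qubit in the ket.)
-0.2051|00⟩ - 0.4904i|01⟩ - 0.6907|10⟩ - 0.4904i|11⟩

H on qubit 0 mixes each pair of kets that differ only in qubit 0: amplitudes (a, b) of (|…0…⟩, |…1…⟩) become ((a + b)/√2, (a − b)/√2). Kets absent from the input have amplitude 0.
(|00⟩, |10⟩): (a, b) = (-0.6334, 0.3434) → (-0.2051, -0.6907)
(|01⟩, |11⟩): (a, b) = (-0.6935i, 0) → (-0.4904i, -0.4904i)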